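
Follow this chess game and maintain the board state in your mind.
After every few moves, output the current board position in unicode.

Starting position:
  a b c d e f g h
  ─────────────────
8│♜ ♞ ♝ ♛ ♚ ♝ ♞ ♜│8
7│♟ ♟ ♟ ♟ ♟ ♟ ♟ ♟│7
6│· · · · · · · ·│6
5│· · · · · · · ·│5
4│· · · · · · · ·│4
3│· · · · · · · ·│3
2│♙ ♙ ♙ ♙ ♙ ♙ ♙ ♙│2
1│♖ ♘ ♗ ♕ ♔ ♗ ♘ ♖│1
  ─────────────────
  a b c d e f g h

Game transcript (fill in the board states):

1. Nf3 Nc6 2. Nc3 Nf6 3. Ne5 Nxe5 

  a b c d e f g h
  ─────────────────
8│♜ · ♝ ♛ ♚ ♝ · ♜│8
7│♟ ♟ ♟ ♟ ♟ ♟ ♟ ♟│7
6│· · · · · ♞ · ·│6
5│· · · · ♞ · · ·│5
4│· · · · · · · ·│4
3│· · ♘ · · · · ·│3
2│♙ ♙ ♙ ♙ ♙ ♙ ♙ ♙│2
1│♖ · ♗ ♕ ♔ ♗ · ♖│1
  ─────────────────
  a b c d e f g h

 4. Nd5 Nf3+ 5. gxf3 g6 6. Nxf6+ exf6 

  a b c d e f g h
  ─────────────────
8│♜ · ♝ ♛ ♚ ♝ · ♜│8
7│♟ ♟ ♟ ♟ · ♟ · ♟│7
6│· · · · · ♟ ♟ ·│6
5│· · · · · · · ·│5
4│· · · · · · · ·│4
3│· · · · · ♙ · ·│3
2│♙ ♙ ♙ ♙ ♙ ♙ · ♙│2
1│♖ · ♗ ♕ ♔ ♗ · ♖│1
  ─────────────────
  a b c d e f g h

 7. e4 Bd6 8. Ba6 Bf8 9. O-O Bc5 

  a b c d e f g h
  ─────────────────
8│♜ · ♝ ♛ ♚ · · ♜│8
7│♟ ♟ ♟ ♟ · ♟ · ♟│7
6│♗ · · · · ♟ ♟ ·│6
5│· · ♝ · · · · ·│5
4│· · · · ♙ · · ·│4
3│· · · · · ♙ · ·│3
2│♙ ♙ ♙ ♙ · ♙ · ♙│2
1│♖ · ♗ ♕ · ♖ ♔ ·│1
  ─────────────────
  a b c d e f g h

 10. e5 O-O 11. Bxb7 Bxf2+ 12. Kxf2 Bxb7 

  a b c d e f g h
  ─────────────────
8│♜ · · ♛ · ♜ ♚ ·│8
7│♟ ♝ ♟ ♟ · ♟ · ♟│7
6│· · · · · ♟ ♟ ·│6
5│· · · · ♙ · · ·│5
4│· · · · · · · ·│4
3│· · · · · ♙ · ·│3
2│♙ ♙ ♙ ♙ · ♔ · ♙│2
1│♖ · ♗ ♕ · ♖ · ·│1
  ─────────────────
  a b c d e f g h

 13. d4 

  a b c d e f g h
  ─────────────────
8│♜ · · ♛ · ♜ ♚ ·│8
7│♟ ♝ ♟ ♟ · ♟ · ♟│7
6│· · · · · ♟ ♟ ·│6
5│· · · · ♙ · · ·│5
4│· · · ♙ · · · ·│4
3│· · · · · ♙ · ·│3
2│♙ ♙ ♙ · · ♔ · ♙│2
1│♖ · ♗ ♕ · ♖ · ·│1
  ─────────────────
  a b c d e f g h


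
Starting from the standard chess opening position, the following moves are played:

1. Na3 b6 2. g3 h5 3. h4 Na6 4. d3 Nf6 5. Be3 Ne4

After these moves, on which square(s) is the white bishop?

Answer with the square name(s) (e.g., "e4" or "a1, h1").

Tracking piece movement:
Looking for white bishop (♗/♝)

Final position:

  a b c d e f g h
  ─────────────────
8│♜ · ♝ ♛ ♚ ♝ · ♜│8
7│♟ · ♟ ♟ ♟ ♟ ♟ ·│7
6│♞ ♟ · · · · · ·│6
5│· · · · · · · ♟│5
4│· · · · ♞ · · ♙│4
3│♘ · · ♙ ♗ · ♙ ·│3
2│♙ ♙ ♙ · ♙ ♙ · ·│2
1│♖ · · ♕ ♔ ♗ ♘ ♖│1
  ─────────────────
  a b c d e f g h


e3, f1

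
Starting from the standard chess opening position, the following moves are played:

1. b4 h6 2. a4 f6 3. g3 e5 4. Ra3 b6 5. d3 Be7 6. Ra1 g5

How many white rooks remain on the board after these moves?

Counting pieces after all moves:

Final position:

  a b c d e f g h
  ─────────────────
8│♜ ♞ ♝ ♛ ♚ · ♞ ♜│8
7│♟ · ♟ ♟ ♝ · · ·│7
6│· ♟ · · · ♟ · ♟│6
5│· · · · ♟ · ♟ ·│5
4│♙ ♙ · · · · · ·│4
3│· · · ♙ · · ♙ ·│3
2│· · ♙ · ♙ ♙ · ♙│2
1│♖ ♘ ♗ ♕ ♔ ♗ ♘ ♖│1
  ─────────────────
  a b c d e f g h


2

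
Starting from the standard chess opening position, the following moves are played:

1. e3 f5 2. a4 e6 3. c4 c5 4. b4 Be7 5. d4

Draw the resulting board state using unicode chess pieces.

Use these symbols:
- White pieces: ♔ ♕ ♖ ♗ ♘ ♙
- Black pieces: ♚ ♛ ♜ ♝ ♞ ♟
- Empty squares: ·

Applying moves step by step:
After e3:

♜ ♞ ♝ ♛ ♚ ♝ ♞ ♜
♟ ♟ ♟ ♟ ♟ ♟ ♟ ♟
· · · · · · · ·
· · · · · · · ·
· · · · · · · ·
· · · · ♙ · · ·
♙ ♙ ♙ ♙ · ♙ ♙ ♙
♖ ♘ ♗ ♕ ♔ ♗ ♘ ♖


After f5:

♜ ♞ ♝ ♛ ♚ ♝ ♞ ♜
♟ ♟ ♟ ♟ ♟ · ♟ ♟
· · · · · · · ·
· · · · · ♟ · ·
· · · · · · · ·
· · · · ♙ · · ·
♙ ♙ ♙ ♙ · ♙ ♙ ♙
♖ ♘ ♗ ♕ ♔ ♗ ♘ ♖


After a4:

♜ ♞ ♝ ♛ ♚ ♝ ♞ ♜
♟ ♟ ♟ ♟ ♟ · ♟ ♟
· · · · · · · ·
· · · · · ♟ · ·
♙ · · · · · · ·
· · · · ♙ · · ·
· ♙ ♙ ♙ · ♙ ♙ ♙
♖ ♘ ♗ ♕ ♔ ♗ ♘ ♖


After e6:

♜ ♞ ♝ ♛ ♚ ♝ ♞ ♜
♟ ♟ ♟ ♟ · · ♟ ♟
· · · · ♟ · · ·
· · · · · ♟ · ·
♙ · · · · · · ·
· · · · ♙ · · ·
· ♙ ♙ ♙ · ♙ ♙ ♙
♖ ♘ ♗ ♕ ♔ ♗ ♘ ♖


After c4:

♜ ♞ ♝ ♛ ♚ ♝ ♞ ♜
♟ ♟ ♟ ♟ · · ♟ ♟
· · · · ♟ · · ·
· · · · · ♟ · ·
♙ · ♙ · · · · ·
· · · · ♙ · · ·
· ♙ · ♙ · ♙ ♙ ♙
♖ ♘ ♗ ♕ ♔ ♗ ♘ ♖


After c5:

♜ ♞ ♝ ♛ ♚ ♝ ♞ ♜
♟ ♟ · ♟ · · ♟ ♟
· · · · ♟ · · ·
· · ♟ · · ♟ · ·
♙ · ♙ · · · · ·
· · · · ♙ · · ·
· ♙ · ♙ · ♙ ♙ ♙
♖ ♘ ♗ ♕ ♔ ♗ ♘ ♖


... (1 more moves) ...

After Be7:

♜ ♞ ♝ ♛ ♚ · ♞ ♜
♟ ♟ · ♟ ♝ · ♟ ♟
· · · · ♟ · · ·
· · ♟ · · ♟ · ·
♙ ♙ ♙ · · · · ·
· · · · ♙ · · ·
· · · ♙ · ♙ ♙ ♙
♖ ♘ ♗ ♕ ♔ ♗ ♘ ♖


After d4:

♜ ♞ ♝ ♛ ♚ · ♞ ♜
♟ ♟ · ♟ ♝ · ♟ ♟
· · · · ♟ · · ·
· · ♟ · · ♟ · ·
♙ ♙ ♙ ♙ · · · ·
· · · · ♙ · · ·
· · · · · ♙ ♙ ♙
♖ ♘ ♗ ♕ ♔ ♗ ♘ ♖



  a b c d e f g h
  ─────────────────
8│♜ ♞ ♝ ♛ ♚ · ♞ ♜│8
7│♟ ♟ · ♟ ♝ · ♟ ♟│7
6│· · · · ♟ · · ·│6
5│· · ♟ · · ♟ · ·│5
4│♙ ♙ ♙ ♙ · · · ·│4
3│· · · · ♙ · · ·│3
2│· · · · · ♙ ♙ ♙│2
1│♖ ♘ ♗ ♕ ♔ ♗ ♘ ♖│1
  ─────────────────
  a b c d e f g h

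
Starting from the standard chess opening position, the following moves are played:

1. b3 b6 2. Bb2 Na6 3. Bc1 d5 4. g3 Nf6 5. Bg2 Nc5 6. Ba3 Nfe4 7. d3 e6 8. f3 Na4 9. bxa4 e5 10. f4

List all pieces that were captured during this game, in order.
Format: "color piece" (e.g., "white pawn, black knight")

Tracking captures:
  bxa4: captured black knight

black knight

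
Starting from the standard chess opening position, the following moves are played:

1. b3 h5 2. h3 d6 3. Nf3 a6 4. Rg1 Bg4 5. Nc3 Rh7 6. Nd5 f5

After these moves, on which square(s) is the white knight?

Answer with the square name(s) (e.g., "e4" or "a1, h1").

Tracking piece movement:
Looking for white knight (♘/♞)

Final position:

  a b c d e f g h
  ─────────────────
8│♜ ♞ · ♛ ♚ ♝ ♞ ·│8
7│· ♟ ♟ · ♟ · ♟ ♜│7
6│♟ · · ♟ · · · ·│6
5│· · · ♘ · ♟ · ♟│5
4│· · · · · · ♝ ·│4
3│· ♙ · · · ♘ · ♙│3
2│♙ · ♙ ♙ ♙ ♙ ♙ ·│2
1│♖ · ♗ ♕ ♔ ♗ ♖ ·│1
  ─────────────────
  a b c d e f g h


d5, f3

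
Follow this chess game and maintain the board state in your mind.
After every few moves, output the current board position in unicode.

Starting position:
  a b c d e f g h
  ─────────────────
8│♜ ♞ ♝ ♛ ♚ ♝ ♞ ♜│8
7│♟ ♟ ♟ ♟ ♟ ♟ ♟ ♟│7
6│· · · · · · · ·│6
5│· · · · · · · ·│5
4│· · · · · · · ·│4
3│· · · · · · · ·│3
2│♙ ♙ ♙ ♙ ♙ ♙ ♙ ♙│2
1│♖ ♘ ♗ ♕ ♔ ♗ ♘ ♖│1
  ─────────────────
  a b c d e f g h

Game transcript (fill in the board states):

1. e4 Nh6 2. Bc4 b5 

  a b c d e f g h
  ─────────────────
8│♜ ♞ ♝ ♛ ♚ ♝ · ♜│8
7│♟ · ♟ ♟ ♟ ♟ ♟ ♟│7
6│· · · · · · · ♞│6
5│· ♟ · · · · · ·│5
4│· · ♗ · ♙ · · ·│4
3│· · · · · · · ·│3
2│♙ ♙ ♙ ♙ · ♙ ♙ ♙│2
1│♖ ♘ ♗ ♕ ♔ · ♘ ♖│1
  ─────────────────
  a b c d e f g h

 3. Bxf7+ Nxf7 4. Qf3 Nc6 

  a b c d e f g h
  ─────────────────
8│♜ · ♝ ♛ ♚ ♝ · ♜│8
7│♟ · ♟ ♟ ♟ ♞ ♟ ♟│7
6│· · ♞ · · · · ·│6
5│· ♟ · · · · · ·│5
4│· · · · ♙ · · ·│4
3│· · · · · ♕ · ·│3
2│♙ ♙ ♙ ♙ · ♙ ♙ ♙│2
1│♖ ♘ ♗ · ♔ · ♘ ♖│1
  ─────────────────
  a b c d e f g h

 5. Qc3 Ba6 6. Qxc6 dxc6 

  a b c d e f g h
  ─────────────────
8│♜ · · ♛ ♚ ♝ · ♜│8
7│♟ · ♟ · ♟ ♞ ♟ ♟│7
6│♝ · ♟ · · · · ·│6
5│· ♟ · · · · · ·│5
4│· · · · ♙ · · ·│4
3│· · · · · · · ·│3
2│♙ ♙ ♙ ♙ · ♙ ♙ ♙│2
1│♖ ♘ ♗ · ♔ · ♘ ♖│1
  ─────────────────
  a b c d e f g h



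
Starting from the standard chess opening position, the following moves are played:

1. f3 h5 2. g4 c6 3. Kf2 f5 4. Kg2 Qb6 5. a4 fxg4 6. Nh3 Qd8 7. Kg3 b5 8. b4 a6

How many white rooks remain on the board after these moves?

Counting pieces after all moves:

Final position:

  a b c d e f g h
  ─────────────────
8│♜ ♞ ♝ ♛ ♚ ♝ ♞ ♜│8
7│· · · ♟ ♟ · ♟ ·│7
6│♟ · ♟ · · · · ·│6
5│· ♟ · · · · · ♟│5
4│♙ ♙ · · · · ♟ ·│4
3│· · · · · ♙ ♔ ♘│3
2│· · ♙ ♙ ♙ · · ♙│2
1│♖ ♘ ♗ ♕ · ♗ · ♖│1
  ─────────────────
  a b c d e f g h


2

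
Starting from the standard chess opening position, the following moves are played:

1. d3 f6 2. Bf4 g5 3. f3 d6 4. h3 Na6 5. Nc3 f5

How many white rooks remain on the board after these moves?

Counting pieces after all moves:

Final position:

  a b c d e f g h
  ─────────────────
8│♜ · ♝ ♛ ♚ ♝ ♞ ♜│8
7│♟ ♟ ♟ · ♟ · · ♟│7
6│♞ · · ♟ · · · ·│6
5│· · · · · ♟ ♟ ·│5
4│· · · · · ♗ · ·│4
3│· · ♘ ♙ · ♙ · ♙│3
2│♙ ♙ ♙ · ♙ · ♙ ·│2
1│♖ · · ♕ ♔ ♗ ♘ ♖│1
  ─────────────────
  a b c d e f g h


2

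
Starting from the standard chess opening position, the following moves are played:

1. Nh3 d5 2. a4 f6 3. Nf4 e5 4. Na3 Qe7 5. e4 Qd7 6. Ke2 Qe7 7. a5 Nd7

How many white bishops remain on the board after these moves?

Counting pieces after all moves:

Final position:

  a b c d e f g h
  ─────────────────
8│♜ · ♝ · ♚ ♝ ♞ ♜│8
7│♟ ♟ ♟ ♞ ♛ · ♟ ♟│7
6│· · · · · ♟ · ·│6
5│♙ · · ♟ ♟ · · ·│5
4│· · · · ♙ ♘ · ·│4
3│♘ · · · · · · ·│3
2│· ♙ ♙ ♙ ♔ ♙ ♙ ♙│2
1│♖ · ♗ ♕ · ♗ · ♖│1
  ─────────────────
  a b c d e f g h


2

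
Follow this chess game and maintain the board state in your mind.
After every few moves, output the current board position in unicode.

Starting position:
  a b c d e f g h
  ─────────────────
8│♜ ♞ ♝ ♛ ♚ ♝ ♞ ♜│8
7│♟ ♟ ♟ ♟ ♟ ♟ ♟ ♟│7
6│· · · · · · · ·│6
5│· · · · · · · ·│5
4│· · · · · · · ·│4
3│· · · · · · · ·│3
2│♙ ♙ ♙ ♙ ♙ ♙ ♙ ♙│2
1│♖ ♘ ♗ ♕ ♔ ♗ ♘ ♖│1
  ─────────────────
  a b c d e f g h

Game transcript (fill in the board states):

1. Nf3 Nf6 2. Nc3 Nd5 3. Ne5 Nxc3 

  a b c d e f g h
  ─────────────────
8│♜ ♞ ♝ ♛ ♚ ♝ · ♜│8
7│♟ ♟ ♟ ♟ ♟ ♟ ♟ ♟│7
6│· · · · · · · ·│6
5│· · · · ♘ · · ·│5
4│· · · · · · · ·│4
3│· · ♞ · · · · ·│3
2│♙ ♙ ♙ ♙ ♙ ♙ ♙ ♙│2
1│♖ · ♗ ♕ ♔ ♗ · ♖│1
  ─────────────────
  a b c d e f g h

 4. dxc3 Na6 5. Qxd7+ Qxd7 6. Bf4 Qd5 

  a b c d e f g h
  ─────────────────
8│♜ · ♝ · ♚ ♝ · ♜│8
7│♟ ♟ ♟ · ♟ ♟ ♟ ♟│7
6│♞ · · · · · · ·│6
5│· · · ♛ ♘ · · ·│5
4│· · · · · ♗ · ·│4
3│· · ♙ · · · · ·│3
2│♙ ♙ ♙ · ♙ ♙ ♙ ♙│2
1│♖ · · · ♔ ♗ · ♖│1
  ─────────────────
  a b c d e f g h

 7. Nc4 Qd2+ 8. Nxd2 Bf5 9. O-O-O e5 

  a b c d e f g h
  ─────────────────
8│♜ · · · ♚ ♝ · ♜│8
7│♟ ♟ ♟ · · ♟ ♟ ♟│7
6│♞ · · · · · · ·│6
5│· · · · ♟ ♝ · ·│5
4│· · · · · ♗ · ·│4
3│· · ♙ · · · · ·│3
2│♙ ♙ ♙ ♘ ♙ ♙ ♙ ♙│2
1│· · ♔ ♖ · ♗ · ♖│1
  ─────────────────
  a b c d e f g h

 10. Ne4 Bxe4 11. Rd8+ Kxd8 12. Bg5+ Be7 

  a b c d e f g h
  ─────────────────
8│♜ · · ♚ · · · ♜│8
7│♟ ♟ ♟ · ♝ ♟ ♟ ♟│7
6│♞ · · · · · · ·│6
5│· · · · ♟ · ♗ ·│5
4│· · · · ♝ · · ·│4
3│· · ♙ · · · · ·│3
2│♙ ♙ ♙ · ♙ ♙ ♙ ♙│2
1│· · ♔ · · ♗ · ♖│1
  ─────────────────
  a b c d e f g h

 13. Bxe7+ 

  a b c d e f g h
  ─────────────────
8│♜ · · ♚ · · · ♜│8
7│♟ ♟ ♟ · ♗ ♟ ♟ ♟│7
6│♞ · · · · · · ·│6
5│· · · · ♟ · · ·│5
4│· · · · ♝ · · ·│4
3│· · ♙ · · · · ·│3
2│♙ ♙ ♙ · ♙ ♙ ♙ ♙│2
1│· · ♔ · · ♗ · ♖│1
  ─────────────────
  a b c d e f g h


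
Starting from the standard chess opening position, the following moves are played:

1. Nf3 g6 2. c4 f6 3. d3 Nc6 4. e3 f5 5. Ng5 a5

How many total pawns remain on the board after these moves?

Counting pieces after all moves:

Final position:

  a b c d e f g h
  ─────────────────
8│♜ · ♝ ♛ ♚ ♝ ♞ ♜│8
7│· ♟ ♟ ♟ ♟ · · ♟│7
6│· · ♞ · · · ♟ ·│6
5│♟ · · · · ♟ ♘ ·│5
4│· · ♙ · · · · ·│4
3│· · · ♙ ♙ · · ·│3
2│♙ ♙ · · · ♙ ♙ ♙│2
1│♖ ♘ ♗ ♕ ♔ ♗ · ♖│1
  ─────────────────
  a b c d e f g h


16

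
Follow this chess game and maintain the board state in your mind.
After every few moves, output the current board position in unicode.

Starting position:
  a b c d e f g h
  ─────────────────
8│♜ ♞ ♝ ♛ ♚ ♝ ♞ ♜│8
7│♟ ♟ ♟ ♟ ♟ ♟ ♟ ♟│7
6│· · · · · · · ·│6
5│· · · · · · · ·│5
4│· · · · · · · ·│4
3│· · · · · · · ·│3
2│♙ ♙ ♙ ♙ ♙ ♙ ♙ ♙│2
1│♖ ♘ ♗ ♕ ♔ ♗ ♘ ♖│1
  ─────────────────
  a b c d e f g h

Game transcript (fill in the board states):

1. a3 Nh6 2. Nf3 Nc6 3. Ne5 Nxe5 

  a b c d e f g h
  ─────────────────
8│♜ · ♝ ♛ ♚ ♝ · ♜│8
7│♟ ♟ ♟ ♟ ♟ ♟ ♟ ♟│7
6│· · · · · · · ♞│6
5│· · · · ♞ · · ·│5
4│· · · · · · · ·│4
3│♙ · · · · · · ·│3
2│· ♙ ♙ ♙ ♙ ♙ ♙ ♙│2
1│♖ ♘ ♗ ♕ ♔ ♗ · ♖│1
  ─────────────────
  a b c d e f g h

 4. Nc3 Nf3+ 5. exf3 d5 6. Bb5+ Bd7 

  a b c d e f g h
  ─────────────────
8│♜ · · ♛ ♚ ♝ · ♜│8
7│♟ ♟ ♟ ♝ ♟ ♟ ♟ ♟│7
6│· · · · · · · ♞│6
5│· ♗ · ♟ · · · ·│5
4│· · · · · · · ·│4
3│♙ · ♘ · · ♙ · ·│3
2│· ♙ ♙ ♙ · ♙ ♙ ♙│2
1│♖ · ♗ ♕ ♔ · · ♖│1
  ─────────────────
  a b c d e f g h

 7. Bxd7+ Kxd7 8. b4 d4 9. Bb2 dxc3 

  a b c d e f g h
  ─────────────────
8│♜ · · ♛ · ♝ · ♜│8
7│♟ ♟ ♟ ♚ ♟ ♟ ♟ ♟│7
6│· · · · · · · ♞│6
5│· · · · · · · ·│5
4│· ♙ · · · · · ·│4
3│♙ · ♟ · · ♙ · ·│3
2│· ♗ ♙ ♙ · ♙ ♙ ♙│2
1│♖ · · ♕ ♔ · · ♖│1
  ─────────────────
  a b c d e f g h

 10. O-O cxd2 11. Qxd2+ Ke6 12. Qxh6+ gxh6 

  a b c d e f g h
  ─────────────────
8│♜ · · ♛ · ♝ · ♜│8
7│♟ ♟ ♟ · ♟ ♟ · ♟│7
6│· · · · ♚ · · ♟│6
5│· · · · · · · ·│5
4│· ♙ · · · · · ·│4
3│♙ · · · · ♙ · ·│3
2│· ♗ ♙ · · ♙ ♙ ♙│2
1│♖ · · · · ♖ ♔ ·│1
  ─────────────────
  a b c d e f g h



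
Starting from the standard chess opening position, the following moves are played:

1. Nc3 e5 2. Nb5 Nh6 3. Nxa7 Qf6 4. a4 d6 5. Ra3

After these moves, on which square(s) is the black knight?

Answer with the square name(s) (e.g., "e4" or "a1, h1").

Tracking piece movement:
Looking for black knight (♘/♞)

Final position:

  a b c d e f g h
  ─────────────────
8│♜ ♞ ♝ · ♚ ♝ · ♜│8
7│♘ ♟ ♟ · · ♟ ♟ ♟│7
6│· · · ♟ · ♛ · ♞│6
5│· · · · ♟ · · ·│5
4│♙ · · · · · · ·│4
3│♖ · · · · · · ·│3
2│· ♙ ♙ ♙ ♙ ♙ ♙ ♙│2
1│· · ♗ ♕ ♔ ♗ ♘ ♖│1
  ─────────────────
  a b c d e f g h


b8, h6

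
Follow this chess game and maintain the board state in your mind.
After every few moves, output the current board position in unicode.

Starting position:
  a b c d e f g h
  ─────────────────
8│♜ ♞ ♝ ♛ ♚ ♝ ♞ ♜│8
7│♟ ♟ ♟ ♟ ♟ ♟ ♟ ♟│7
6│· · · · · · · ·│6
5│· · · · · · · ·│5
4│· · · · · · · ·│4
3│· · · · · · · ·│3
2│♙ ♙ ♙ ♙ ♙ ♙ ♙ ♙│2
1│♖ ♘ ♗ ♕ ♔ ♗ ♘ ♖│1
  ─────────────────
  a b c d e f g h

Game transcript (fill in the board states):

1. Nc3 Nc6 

  a b c d e f g h
  ─────────────────
8│♜ · ♝ ♛ ♚ ♝ ♞ ♜│8
7│♟ ♟ ♟ ♟ ♟ ♟ ♟ ♟│7
6│· · ♞ · · · · ·│6
5│· · · · · · · ·│5
4│· · · · · · · ·│4
3│· · ♘ · · · · ·│3
2│♙ ♙ ♙ ♙ ♙ ♙ ♙ ♙│2
1│♖ · ♗ ♕ ♔ ♗ ♘ ♖│1
  ─────────────────
  a b c d e f g h

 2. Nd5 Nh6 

  a b c d e f g h
  ─────────────────
8│♜ · ♝ ♛ ♚ ♝ · ♜│8
7│♟ ♟ ♟ ♟ ♟ ♟ ♟ ♟│7
6│· · ♞ · · · · ♞│6
5│· · · ♘ · · · ·│5
4│· · · · · · · ·│4
3│· · · · · · · ·│3
2│♙ ♙ ♙ ♙ ♙ ♙ ♙ ♙│2
1│♖ · ♗ ♕ ♔ ♗ ♘ ♖│1
  ─────────────────
  a b c d e f g h

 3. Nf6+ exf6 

  a b c d e f g h
  ─────────────────
8│♜ · ♝ ♛ ♚ ♝ · ♜│8
7│♟ ♟ ♟ ♟ · ♟ ♟ ♟│7
6│· · ♞ · · ♟ · ♞│6
5│· · · · · · · ·│5
4│· · · · · · · ·│4
3│· · · · · · · ·│3
2│♙ ♙ ♙ ♙ ♙ ♙ ♙ ♙│2
1│♖ · ♗ ♕ ♔ ♗ ♘ ♖│1
  ─────────────────
  a b c d e f g h

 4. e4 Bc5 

  a b c d e f g h
  ─────────────────
8│♜ · ♝ ♛ ♚ · · ♜│8
7│♟ ♟ ♟ ♟ · ♟ ♟ ♟│7
6│· · ♞ · · ♟ · ♞│6
5│· · ♝ · · · · ·│5
4│· · · · ♙ · · ·│4
3│· · · · · · · ·│3
2│♙ ♙ ♙ ♙ · ♙ ♙ ♙│2
1│♖ · ♗ ♕ ♔ ♗ ♘ ♖│1
  ─────────────────
  a b c d e f g h



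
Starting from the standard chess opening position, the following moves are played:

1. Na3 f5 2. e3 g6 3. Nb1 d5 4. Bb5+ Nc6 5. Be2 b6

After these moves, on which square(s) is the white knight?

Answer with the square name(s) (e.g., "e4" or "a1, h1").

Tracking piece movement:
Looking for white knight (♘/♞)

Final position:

  a b c d e f g h
  ─────────────────
8│♜ · ♝ ♛ ♚ ♝ ♞ ♜│8
7│♟ · ♟ · ♟ · · ♟│7
6│· ♟ ♞ · · · ♟ ·│6
5│· · · ♟ · ♟ · ·│5
4│· · · · · · · ·│4
3│· · · · ♙ · · ·│3
2│♙ ♙ ♙ ♙ ♗ ♙ ♙ ♙│2
1│♖ ♘ ♗ ♕ ♔ · ♘ ♖│1
  ─────────────────
  a b c d e f g h


b1, g1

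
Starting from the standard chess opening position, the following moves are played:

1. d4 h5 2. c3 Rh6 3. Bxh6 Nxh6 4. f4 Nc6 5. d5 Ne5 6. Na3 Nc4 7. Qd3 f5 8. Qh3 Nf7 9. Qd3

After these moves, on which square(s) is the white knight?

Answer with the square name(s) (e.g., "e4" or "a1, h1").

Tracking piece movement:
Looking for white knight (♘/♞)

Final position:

  a b c d e f g h
  ─────────────────
8│♜ · ♝ ♛ ♚ ♝ · ·│8
7│♟ ♟ ♟ ♟ ♟ ♞ ♟ ·│7
6│· · · · · · · ·│6
5│· · · ♙ · ♟ · ♟│5
4│· · ♞ · · ♙ · ·│4
3│♘ · ♙ ♕ · · · ·│3
2│♙ ♙ · · ♙ · ♙ ♙│2
1│♖ · · · ♔ ♗ ♘ ♖│1
  ─────────────────
  a b c d e f g h


a3, g1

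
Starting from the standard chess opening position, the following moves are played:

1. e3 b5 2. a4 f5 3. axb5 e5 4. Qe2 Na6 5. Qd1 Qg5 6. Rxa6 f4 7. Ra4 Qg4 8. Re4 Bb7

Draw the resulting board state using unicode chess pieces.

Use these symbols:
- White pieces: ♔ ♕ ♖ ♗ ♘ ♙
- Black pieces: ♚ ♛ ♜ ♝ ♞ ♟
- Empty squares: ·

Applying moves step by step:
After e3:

♜ ♞ ♝ ♛ ♚ ♝ ♞ ♜
♟ ♟ ♟ ♟ ♟ ♟ ♟ ♟
· · · · · · · ·
· · · · · · · ·
· · · · · · · ·
· · · · ♙ · · ·
♙ ♙ ♙ ♙ · ♙ ♙ ♙
♖ ♘ ♗ ♕ ♔ ♗ ♘ ♖


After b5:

♜ ♞ ♝ ♛ ♚ ♝ ♞ ♜
♟ · ♟ ♟ ♟ ♟ ♟ ♟
· · · · · · · ·
· ♟ · · · · · ·
· · · · · · · ·
· · · · ♙ · · ·
♙ ♙ ♙ ♙ · ♙ ♙ ♙
♖ ♘ ♗ ♕ ♔ ♗ ♘ ♖


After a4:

♜ ♞ ♝ ♛ ♚ ♝ ♞ ♜
♟ · ♟ ♟ ♟ ♟ ♟ ♟
· · · · · · · ·
· ♟ · · · · · ·
♙ · · · · · · ·
· · · · ♙ · · ·
· ♙ ♙ ♙ · ♙ ♙ ♙
♖ ♘ ♗ ♕ ♔ ♗ ♘ ♖


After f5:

♜ ♞ ♝ ♛ ♚ ♝ ♞ ♜
♟ · ♟ ♟ ♟ · ♟ ♟
· · · · · · · ·
· ♟ · · · ♟ · ·
♙ · · · · · · ·
· · · · ♙ · · ·
· ♙ ♙ ♙ · ♙ ♙ ♙
♖ ♘ ♗ ♕ ♔ ♗ ♘ ♖


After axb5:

♜ ♞ ♝ ♛ ♚ ♝ ♞ ♜
♟ · ♟ ♟ ♟ · ♟ ♟
· · · · · · · ·
· ♙ · · · ♟ · ·
· · · · · · · ·
· · · · ♙ · · ·
· ♙ ♙ ♙ · ♙ ♙ ♙
♖ ♘ ♗ ♕ ♔ ♗ ♘ ♖


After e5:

♜ ♞ ♝ ♛ ♚ ♝ ♞ ♜
♟ · ♟ ♟ · · ♟ ♟
· · · · · · · ·
· ♙ · · ♟ ♟ · ·
· · · · · · · ·
· · · · ♙ · · ·
· ♙ ♙ ♙ · ♙ ♙ ♙
♖ ♘ ♗ ♕ ♔ ♗ ♘ ♖


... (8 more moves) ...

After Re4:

♜ · ♝ · ♚ ♝ ♞ ♜
♟ · ♟ ♟ · · ♟ ♟
· · · · · · · ·
· ♙ · · ♟ · · ·
· · · · ♖ ♟ ♛ ·
· · · · ♙ · · ·
· ♙ ♙ ♙ · ♙ ♙ ♙
· ♘ ♗ ♕ ♔ ♗ ♘ ♖


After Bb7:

♜ · · · ♚ ♝ ♞ ♜
♟ ♝ ♟ ♟ · · ♟ ♟
· · · · · · · ·
· ♙ · · ♟ · · ·
· · · · ♖ ♟ ♛ ·
· · · · ♙ · · ·
· ♙ ♙ ♙ · ♙ ♙ ♙
· ♘ ♗ ♕ ♔ ♗ ♘ ♖



  a b c d e f g h
  ─────────────────
8│♜ · · · ♚ ♝ ♞ ♜│8
7│♟ ♝ ♟ ♟ · · ♟ ♟│7
6│· · · · · · · ·│6
5│· ♙ · · ♟ · · ·│5
4│· · · · ♖ ♟ ♛ ·│4
3│· · · · ♙ · · ·│3
2│· ♙ ♙ ♙ · ♙ ♙ ♙│2
1│· ♘ ♗ ♕ ♔ ♗ ♘ ♖│1
  ─────────────────
  a b c d e f g h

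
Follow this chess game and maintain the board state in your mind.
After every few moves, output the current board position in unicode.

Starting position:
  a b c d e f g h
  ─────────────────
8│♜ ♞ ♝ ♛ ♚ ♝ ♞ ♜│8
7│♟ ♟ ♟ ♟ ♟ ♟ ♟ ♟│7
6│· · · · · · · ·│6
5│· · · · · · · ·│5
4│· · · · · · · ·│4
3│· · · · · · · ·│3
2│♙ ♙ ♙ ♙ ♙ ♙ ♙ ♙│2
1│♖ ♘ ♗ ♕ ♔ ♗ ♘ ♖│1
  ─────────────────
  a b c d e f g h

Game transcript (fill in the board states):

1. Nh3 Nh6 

  a b c d e f g h
  ─────────────────
8│♜ ♞ ♝ ♛ ♚ ♝ · ♜│8
7│♟ ♟ ♟ ♟ ♟ ♟ ♟ ♟│7
6│· · · · · · · ♞│6
5│· · · · · · · ·│5
4│· · · · · · · ·│4
3│· · · · · · · ♘│3
2│♙ ♙ ♙ ♙ ♙ ♙ ♙ ♙│2
1│♖ ♘ ♗ ♕ ♔ ♗ · ♖│1
  ─────────────────
  a b c d e f g h

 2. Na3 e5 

  a b c d e f g h
  ─────────────────
8│♜ ♞ ♝ ♛ ♚ ♝ · ♜│8
7│♟ ♟ ♟ ♟ · ♟ ♟ ♟│7
6│· · · · · · · ♞│6
5│· · · · ♟ · · ·│5
4│· · · · · · · ·│4
3│♘ · · · · · · ♘│3
2│♙ ♙ ♙ ♙ ♙ ♙ ♙ ♙│2
1│♖ · ♗ ♕ ♔ ♗ · ♖│1
  ─────────────────
  a b c d e f g h

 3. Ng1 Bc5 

  a b c d e f g h
  ─────────────────
8│♜ ♞ ♝ ♛ ♚ · · ♜│8
7│♟ ♟ ♟ ♟ · ♟ ♟ ♟│7
6│· · · · · · · ♞│6
5│· · ♝ · ♟ · · ·│5
4│· · · · · · · ·│4
3│♘ · · · · · · ·│3
2│♙ ♙ ♙ ♙ ♙ ♙ ♙ ♙│2
1│♖ · ♗ ♕ ♔ ♗ ♘ ♖│1
  ─────────────────
  a b c d e f g h

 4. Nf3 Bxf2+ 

  a b c d e f g h
  ─────────────────
8│♜ ♞ ♝ ♛ ♚ · · ♜│8
7│♟ ♟ ♟ ♟ · ♟ ♟ ♟│7
6│· · · · · · · ♞│6
5│· · · · ♟ · · ·│5
4│· · · · · · · ·│4
3│♘ · · · · ♘ · ·│3
2│♙ ♙ ♙ ♙ ♙ ♝ ♙ ♙│2
1│♖ · ♗ ♕ ♔ ♗ · ♖│1
  ─────────────────
  a b c d e f g h



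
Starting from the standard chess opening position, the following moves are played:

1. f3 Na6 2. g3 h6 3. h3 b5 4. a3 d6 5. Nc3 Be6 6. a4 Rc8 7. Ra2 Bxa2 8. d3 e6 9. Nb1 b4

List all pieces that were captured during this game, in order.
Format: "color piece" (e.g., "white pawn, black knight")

Tracking captures:
  Bxa2: captured white rook

white rook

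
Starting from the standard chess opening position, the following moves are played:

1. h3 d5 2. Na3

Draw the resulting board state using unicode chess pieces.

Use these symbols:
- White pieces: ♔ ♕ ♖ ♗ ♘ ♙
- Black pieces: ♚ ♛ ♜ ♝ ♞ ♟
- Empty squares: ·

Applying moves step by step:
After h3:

♜ ♞ ♝ ♛ ♚ ♝ ♞ ♜
♟ ♟ ♟ ♟ ♟ ♟ ♟ ♟
· · · · · · · ·
· · · · · · · ·
· · · · · · · ·
· · · · · · · ♙
♙ ♙ ♙ ♙ ♙ ♙ ♙ ·
♖ ♘ ♗ ♕ ♔ ♗ ♘ ♖


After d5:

♜ ♞ ♝ ♛ ♚ ♝ ♞ ♜
♟ ♟ ♟ · ♟ ♟ ♟ ♟
· · · · · · · ·
· · · ♟ · · · ·
· · · · · · · ·
· · · · · · · ♙
♙ ♙ ♙ ♙ ♙ ♙ ♙ ·
♖ ♘ ♗ ♕ ♔ ♗ ♘ ♖


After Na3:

♜ ♞ ♝ ♛ ♚ ♝ ♞ ♜
♟ ♟ ♟ · ♟ ♟ ♟ ♟
· · · · · · · ·
· · · ♟ · · · ·
· · · · · · · ·
♘ · · · · · · ♙
♙ ♙ ♙ ♙ ♙ ♙ ♙ ·
♖ · ♗ ♕ ♔ ♗ ♘ ♖



  a b c d e f g h
  ─────────────────
8│♜ ♞ ♝ ♛ ♚ ♝ ♞ ♜│8
7│♟ ♟ ♟ · ♟ ♟ ♟ ♟│7
6│· · · · · · · ·│6
5│· · · ♟ · · · ·│5
4│· · · · · · · ·│4
3│♘ · · · · · · ♙│3
2│♙ ♙ ♙ ♙ ♙ ♙ ♙ ·│2
1│♖ · ♗ ♕ ♔ ♗ ♘ ♖│1
  ─────────────────
  a b c d e f g h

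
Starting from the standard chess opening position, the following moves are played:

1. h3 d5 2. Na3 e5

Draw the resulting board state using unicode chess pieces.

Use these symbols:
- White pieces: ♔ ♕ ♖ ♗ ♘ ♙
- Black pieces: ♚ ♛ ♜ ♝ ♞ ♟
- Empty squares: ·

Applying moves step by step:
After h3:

♜ ♞ ♝ ♛ ♚ ♝ ♞ ♜
♟ ♟ ♟ ♟ ♟ ♟ ♟ ♟
· · · · · · · ·
· · · · · · · ·
· · · · · · · ·
· · · · · · · ♙
♙ ♙ ♙ ♙ ♙ ♙ ♙ ·
♖ ♘ ♗ ♕ ♔ ♗ ♘ ♖


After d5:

♜ ♞ ♝ ♛ ♚ ♝ ♞ ♜
♟ ♟ ♟ · ♟ ♟ ♟ ♟
· · · · · · · ·
· · · ♟ · · · ·
· · · · · · · ·
· · · · · · · ♙
♙ ♙ ♙ ♙ ♙ ♙ ♙ ·
♖ ♘ ♗ ♕ ♔ ♗ ♘ ♖


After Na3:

♜ ♞ ♝ ♛ ♚ ♝ ♞ ♜
♟ ♟ ♟ · ♟ ♟ ♟ ♟
· · · · · · · ·
· · · ♟ · · · ·
· · · · · · · ·
♘ · · · · · · ♙
♙ ♙ ♙ ♙ ♙ ♙ ♙ ·
♖ · ♗ ♕ ♔ ♗ ♘ ♖


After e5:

♜ ♞ ♝ ♛ ♚ ♝ ♞ ♜
♟ ♟ ♟ · · ♟ ♟ ♟
· · · · · · · ·
· · · ♟ ♟ · · ·
· · · · · · · ·
♘ · · · · · · ♙
♙ ♙ ♙ ♙ ♙ ♙ ♙ ·
♖ · ♗ ♕ ♔ ♗ ♘ ♖



  a b c d e f g h
  ─────────────────
8│♜ ♞ ♝ ♛ ♚ ♝ ♞ ♜│8
7│♟ ♟ ♟ · · ♟ ♟ ♟│7
6│· · · · · · · ·│6
5│· · · ♟ ♟ · · ·│5
4│· · · · · · · ·│4
3│♘ · · · · · · ♙│3
2│♙ ♙ ♙ ♙ ♙ ♙ ♙ ·│2
1│♖ · ♗ ♕ ♔ ♗ ♘ ♖│1
  ─────────────────
  a b c d e f g h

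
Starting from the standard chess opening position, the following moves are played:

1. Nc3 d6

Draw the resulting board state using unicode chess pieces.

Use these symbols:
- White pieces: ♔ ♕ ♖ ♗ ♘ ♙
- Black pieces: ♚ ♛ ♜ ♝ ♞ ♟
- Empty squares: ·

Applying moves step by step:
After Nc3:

♜ ♞ ♝ ♛ ♚ ♝ ♞ ♜
♟ ♟ ♟ ♟ ♟ ♟ ♟ ♟
· · · · · · · ·
· · · · · · · ·
· · · · · · · ·
· · ♘ · · · · ·
♙ ♙ ♙ ♙ ♙ ♙ ♙ ♙
♖ · ♗ ♕ ♔ ♗ ♘ ♖


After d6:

♜ ♞ ♝ ♛ ♚ ♝ ♞ ♜
♟ ♟ ♟ · ♟ ♟ ♟ ♟
· · · ♟ · · · ·
· · · · · · · ·
· · · · · · · ·
· · ♘ · · · · ·
♙ ♙ ♙ ♙ ♙ ♙ ♙ ♙
♖ · ♗ ♕ ♔ ♗ ♘ ♖



  a b c d e f g h
  ─────────────────
8│♜ ♞ ♝ ♛ ♚ ♝ ♞ ♜│8
7│♟ ♟ ♟ · ♟ ♟ ♟ ♟│7
6│· · · ♟ · · · ·│6
5│· · · · · · · ·│5
4│· · · · · · · ·│4
3│· · ♘ · · · · ·│3
2│♙ ♙ ♙ ♙ ♙ ♙ ♙ ♙│2
1│♖ · ♗ ♕ ♔ ♗ ♘ ♖│1
  ─────────────────
  a b c d e f g h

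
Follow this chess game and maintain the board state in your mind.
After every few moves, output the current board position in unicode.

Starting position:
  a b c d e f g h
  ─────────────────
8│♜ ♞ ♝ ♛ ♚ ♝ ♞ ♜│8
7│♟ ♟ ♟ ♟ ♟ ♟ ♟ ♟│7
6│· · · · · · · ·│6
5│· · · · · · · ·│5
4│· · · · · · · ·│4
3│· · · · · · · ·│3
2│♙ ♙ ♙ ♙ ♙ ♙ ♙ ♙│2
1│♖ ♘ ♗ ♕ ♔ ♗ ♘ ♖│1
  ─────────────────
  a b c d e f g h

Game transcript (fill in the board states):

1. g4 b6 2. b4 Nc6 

  a b c d e f g h
  ─────────────────
8│♜ · ♝ ♛ ♚ ♝ ♞ ♜│8
7│♟ · ♟ ♟ ♟ ♟ ♟ ♟│7
6│· ♟ ♞ · · · · ·│6
5│· · · · · · · ·│5
4│· ♙ · · · · ♙ ·│4
3│· · · · · · · ·│3
2│♙ · ♙ ♙ ♙ ♙ · ♙│2
1│♖ ♘ ♗ ♕ ♔ ♗ ♘ ♖│1
  ─────────────────
  a b c d e f g h

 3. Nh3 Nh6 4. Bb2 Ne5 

  a b c d e f g h
  ─────────────────
8│♜ · ♝ ♛ ♚ ♝ · ♜│8
7│♟ · ♟ ♟ ♟ ♟ ♟ ♟│7
6│· ♟ · · · · · ♞│6
5│· · · · ♞ · · ·│5
4│· ♙ · · · · ♙ ·│4
3│· · · · · · · ♘│3
2│♙ ♗ ♙ ♙ ♙ ♙ · ♙│2
1│♖ ♘ · ♕ ♔ ♗ · ♖│1
  ─────────────────
  a b c d e f g h

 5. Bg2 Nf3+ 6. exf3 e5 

  a b c d e f g h
  ─────────────────
8│♜ · ♝ ♛ ♚ ♝ · ♜│8
7│♟ · ♟ ♟ · ♟ ♟ ♟│7
6│· ♟ · · · · · ♞│6
5│· · · · ♟ · · ·│5
4│· ♙ · · · · ♙ ·│4
3│· · · · · ♙ · ♘│3
2│♙ ♗ ♙ ♙ · ♙ ♗ ♙│2
1│♖ ♘ · ♕ ♔ · · ♖│1
  ─────────────────
  a b c d e f g h

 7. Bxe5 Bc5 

  a b c d e f g h
  ─────────────────
8│♜ · ♝ ♛ ♚ · · ♜│8
7│♟ · ♟ ♟ · ♟ ♟ ♟│7
6│· ♟ · · · · · ♞│6
5│· · ♝ · ♗ · · ·│5
4│· ♙ · · · · ♙ ·│4
3│· · · · · ♙ · ♘│3
2│♙ · ♙ ♙ · ♙ ♗ ♙│2
1│♖ ♘ · ♕ ♔ · · ♖│1
  ─────────────────
  a b c d e f g h


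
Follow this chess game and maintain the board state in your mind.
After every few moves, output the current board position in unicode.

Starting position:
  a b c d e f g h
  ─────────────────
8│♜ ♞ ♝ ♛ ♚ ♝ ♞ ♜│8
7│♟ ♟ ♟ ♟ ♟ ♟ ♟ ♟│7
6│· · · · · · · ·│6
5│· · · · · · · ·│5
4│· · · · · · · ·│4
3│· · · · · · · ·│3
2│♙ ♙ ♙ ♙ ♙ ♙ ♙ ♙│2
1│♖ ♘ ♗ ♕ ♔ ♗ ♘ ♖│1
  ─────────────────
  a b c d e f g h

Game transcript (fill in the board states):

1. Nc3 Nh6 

  a b c d e f g h
  ─────────────────
8│♜ ♞ ♝ ♛ ♚ ♝ · ♜│8
7│♟ ♟ ♟ ♟ ♟ ♟ ♟ ♟│7
6│· · · · · · · ♞│6
5│· · · · · · · ·│5
4│· · · · · · · ·│4
3│· · ♘ · · · · ·│3
2│♙ ♙ ♙ ♙ ♙ ♙ ♙ ♙│2
1│♖ · ♗ ♕ ♔ ♗ ♘ ♖│1
  ─────────────────
  a b c d e f g h

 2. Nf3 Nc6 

  a b c d e f g h
  ─────────────────
8│♜ · ♝ ♛ ♚ ♝ · ♜│8
7│♟ ♟ ♟ ♟ ♟ ♟ ♟ ♟│7
6│· · ♞ · · · · ♞│6
5│· · · · · · · ·│5
4│· · · · · · · ·│4
3│· · ♘ · · ♘ · ·│3
2│♙ ♙ ♙ ♙ ♙ ♙ ♙ ♙│2
1│♖ · ♗ ♕ ♔ ♗ · ♖│1
  ─────────────────
  a b c d e f g h

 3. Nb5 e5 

  a b c d e f g h
  ─────────────────
8│♜ · ♝ ♛ ♚ ♝ · ♜│8
7│♟ ♟ ♟ ♟ · ♟ ♟ ♟│7
6│· · ♞ · · · · ♞│6
5│· ♘ · · ♟ · · ·│5
4│· · · · · · · ·│4
3│· · · · · ♘ · ·│3
2│♙ ♙ ♙ ♙ ♙ ♙ ♙ ♙│2
1│♖ · ♗ ♕ ♔ ♗ · ♖│1
  ─────────────────
  a b c d e f g h

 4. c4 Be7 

  a b c d e f g h
  ─────────────────
8│♜ · ♝ ♛ ♚ · · ♜│8
7│♟ ♟ ♟ ♟ ♝ ♟ ♟ ♟│7
6│· · ♞ · · · · ♞│6
5│· ♘ · · ♟ · · ·│5
4│· · ♙ · · · · ·│4
3│· · · · · ♘ · ·│3
2│♙ ♙ · ♙ ♙ ♙ ♙ ♙│2
1│♖ · ♗ ♕ ♔ ♗ · ♖│1
  ─────────────────
  a b c d e f g h



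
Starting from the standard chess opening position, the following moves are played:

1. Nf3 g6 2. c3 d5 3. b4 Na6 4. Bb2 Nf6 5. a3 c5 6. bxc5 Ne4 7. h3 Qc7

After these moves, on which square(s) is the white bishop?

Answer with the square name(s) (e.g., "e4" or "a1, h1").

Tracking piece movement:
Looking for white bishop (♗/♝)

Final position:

  a b c d e f g h
  ─────────────────
8│♜ · ♝ · ♚ ♝ · ♜│8
7│♟ ♟ ♛ · ♟ ♟ · ♟│7
6│♞ · · · · · ♟ ·│6
5│· · ♙ ♟ · · · ·│5
4│· · · · ♞ · · ·│4
3│♙ · ♙ · · ♘ · ♙│3
2│· ♗ · ♙ ♙ ♙ ♙ ·│2
1│♖ ♘ · ♕ ♔ ♗ · ♖│1
  ─────────────────
  a b c d e f g h


b2, f1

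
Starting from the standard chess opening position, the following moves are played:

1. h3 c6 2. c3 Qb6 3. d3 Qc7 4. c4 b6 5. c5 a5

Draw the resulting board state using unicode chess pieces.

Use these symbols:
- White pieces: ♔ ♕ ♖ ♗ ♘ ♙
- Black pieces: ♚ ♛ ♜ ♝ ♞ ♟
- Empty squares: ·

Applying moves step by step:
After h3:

♜ ♞ ♝ ♛ ♚ ♝ ♞ ♜
♟ ♟ ♟ ♟ ♟ ♟ ♟ ♟
· · · · · · · ·
· · · · · · · ·
· · · · · · · ·
· · · · · · · ♙
♙ ♙ ♙ ♙ ♙ ♙ ♙ ·
♖ ♘ ♗ ♕ ♔ ♗ ♘ ♖


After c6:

♜ ♞ ♝ ♛ ♚ ♝ ♞ ♜
♟ ♟ · ♟ ♟ ♟ ♟ ♟
· · ♟ · · · · ·
· · · · · · · ·
· · · · · · · ·
· · · · · · · ♙
♙ ♙ ♙ ♙ ♙ ♙ ♙ ·
♖ ♘ ♗ ♕ ♔ ♗ ♘ ♖


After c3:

♜ ♞ ♝ ♛ ♚ ♝ ♞ ♜
♟ ♟ · ♟ ♟ ♟ ♟ ♟
· · ♟ · · · · ·
· · · · · · · ·
· · · · · · · ·
· · ♙ · · · · ♙
♙ ♙ · ♙ ♙ ♙ ♙ ·
♖ ♘ ♗ ♕ ♔ ♗ ♘ ♖


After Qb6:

♜ ♞ ♝ · ♚ ♝ ♞ ♜
♟ ♟ · ♟ ♟ ♟ ♟ ♟
· ♛ ♟ · · · · ·
· · · · · · · ·
· · · · · · · ·
· · ♙ · · · · ♙
♙ ♙ · ♙ ♙ ♙ ♙ ·
♖ ♘ ♗ ♕ ♔ ♗ ♘ ♖


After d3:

♜ ♞ ♝ · ♚ ♝ ♞ ♜
♟ ♟ · ♟ ♟ ♟ ♟ ♟
· ♛ ♟ · · · · ·
· · · · · · · ·
· · · · · · · ·
· · ♙ ♙ · · · ♙
♙ ♙ · · ♙ ♙ ♙ ·
♖ ♘ ♗ ♕ ♔ ♗ ♘ ♖


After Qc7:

♜ ♞ ♝ · ♚ ♝ ♞ ♜
♟ ♟ ♛ ♟ ♟ ♟ ♟ ♟
· · ♟ · · · · ·
· · · · · · · ·
· · · · · · · ·
· · ♙ ♙ · · · ♙
♙ ♙ · · ♙ ♙ ♙ ·
♖ ♘ ♗ ♕ ♔ ♗ ♘ ♖


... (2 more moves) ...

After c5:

♜ ♞ ♝ · ♚ ♝ ♞ ♜
♟ · ♛ ♟ ♟ ♟ ♟ ♟
· ♟ ♟ · · · · ·
· · ♙ · · · · ·
· · · · · · · ·
· · · ♙ · · · ♙
♙ ♙ · · ♙ ♙ ♙ ·
♖ ♘ ♗ ♕ ♔ ♗ ♘ ♖


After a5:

♜ ♞ ♝ · ♚ ♝ ♞ ♜
· · ♛ ♟ ♟ ♟ ♟ ♟
· ♟ ♟ · · · · ·
♟ · ♙ · · · · ·
· · · · · · · ·
· · · ♙ · · · ♙
♙ ♙ · · ♙ ♙ ♙ ·
♖ ♘ ♗ ♕ ♔ ♗ ♘ ♖



  a b c d e f g h
  ─────────────────
8│♜ ♞ ♝ · ♚ ♝ ♞ ♜│8
7│· · ♛ ♟ ♟ ♟ ♟ ♟│7
6│· ♟ ♟ · · · · ·│6
5│♟ · ♙ · · · · ·│5
4│· · · · · · · ·│4
3│· · · ♙ · · · ♙│3
2│♙ ♙ · · ♙ ♙ ♙ ·│2
1│♖ ♘ ♗ ♕ ♔ ♗ ♘ ♖│1
  ─────────────────
  a b c d e f g h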